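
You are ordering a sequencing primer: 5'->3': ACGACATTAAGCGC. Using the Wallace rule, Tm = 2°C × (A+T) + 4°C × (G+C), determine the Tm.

G=3, A=5, C=4, T=2
A+T = 7, G+C = 7
Tm = 2×7 + 4×7 = 42°C

42°C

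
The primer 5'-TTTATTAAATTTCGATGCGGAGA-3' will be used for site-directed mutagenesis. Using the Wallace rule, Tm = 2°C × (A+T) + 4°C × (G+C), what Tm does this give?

Base counts: A=7, C=2, G=5, T=9
A+T = 16, G+C = 7
Tm = 2×16 + 4×7 = 60°C

60°C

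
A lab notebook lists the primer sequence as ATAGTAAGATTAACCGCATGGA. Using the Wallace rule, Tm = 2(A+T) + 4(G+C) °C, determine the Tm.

Counting bases: C=3, G=5, A=9, T=5
A+T = 14, G+C = 8
Tm = 2×14 + 4×8 = 60°C

60°C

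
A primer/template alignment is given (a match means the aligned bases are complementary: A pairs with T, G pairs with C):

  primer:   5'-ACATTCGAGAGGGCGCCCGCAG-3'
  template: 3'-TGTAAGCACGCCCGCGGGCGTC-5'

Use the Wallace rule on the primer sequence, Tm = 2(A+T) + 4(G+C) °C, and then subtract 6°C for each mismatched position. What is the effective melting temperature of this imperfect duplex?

Primer base counts: A=5, T=2, G=8, C=7 → A+T=7, G+C=15
Perfect-match Tm = 2(7) + 4(15) = 14 + 60 = 74°C
Mismatches (positions where the bases are not complementary): 2 (at positions 8, 10)
Effective Tm = 74 − 2×6 = 74 − 12 = 62°C

62°C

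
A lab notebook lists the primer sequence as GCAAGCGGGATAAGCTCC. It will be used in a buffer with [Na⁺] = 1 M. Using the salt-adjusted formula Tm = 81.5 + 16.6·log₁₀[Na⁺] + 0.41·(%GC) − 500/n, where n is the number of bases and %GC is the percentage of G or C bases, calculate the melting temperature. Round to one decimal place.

78.8°C

Length n = 18. Scanning the sequence gives G=6, A=5, C=5, T=2.
G+C = 11, so %GC = 11/18 × 100 = 61.111%
Salt term: 16.6 × (0) = 0
GC term: 0.41 × 61.111 = 25.056; length term: −500/18 = −27.778
Tm = 81.5 + (0) + 25.056 − 27.778 = 78.778 → 78.8°C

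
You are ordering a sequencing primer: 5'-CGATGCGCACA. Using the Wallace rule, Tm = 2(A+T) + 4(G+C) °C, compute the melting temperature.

T=1, G=3, A=3, C=4
AT pairs contribute 4, GC pairs contribute 7.
Tm = 2×4 + 4×7 = 36°C

36°C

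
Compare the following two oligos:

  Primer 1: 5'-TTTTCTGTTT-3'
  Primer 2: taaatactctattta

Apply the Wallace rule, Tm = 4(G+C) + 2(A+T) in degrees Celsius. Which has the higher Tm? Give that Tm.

Primer 2, 34°C

Primer 1: A+T=8, G+C=2 → Tm = 2(8)+4(2) = 24°C
Primer 2: A+T=13, G+C=2 → Tm = 2(13)+4(2) = 34°C
24°C vs 34°C → primer 2 is higher.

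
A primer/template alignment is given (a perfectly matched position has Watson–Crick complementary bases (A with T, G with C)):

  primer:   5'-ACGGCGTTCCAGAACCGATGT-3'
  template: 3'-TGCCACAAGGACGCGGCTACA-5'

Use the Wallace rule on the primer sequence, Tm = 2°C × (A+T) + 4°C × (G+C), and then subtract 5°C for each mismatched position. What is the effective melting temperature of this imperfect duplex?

46°C

Primer base counts: A=5, T=4, G=6, C=6 → A+T=9, G+C=12
Perfect-match Tm = 2(9) + 4(12) = 18 + 48 = 66°C
Mismatches (positions where the bases are not complementary): 4 (at positions 5, 11, 13, 14)
Effective Tm = 66 − 4×5 = 66 − 20 = 46°C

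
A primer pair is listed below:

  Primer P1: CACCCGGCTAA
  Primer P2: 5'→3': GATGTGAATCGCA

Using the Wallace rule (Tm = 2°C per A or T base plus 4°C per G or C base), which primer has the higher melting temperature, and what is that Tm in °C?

Primer P2, 38°C

Primer P1: A+T=4, G+C=7 → Tm = 2(4)+4(7) = 36°C
Primer P2: A+T=7, G+C=6 → Tm = 2(7)+4(6) = 38°C
36°C vs 38°C → primer P2 is higher.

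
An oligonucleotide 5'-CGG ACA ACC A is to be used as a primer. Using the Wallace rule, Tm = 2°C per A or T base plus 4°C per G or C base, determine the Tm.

Scanning the sequence gives T=0, C=4, A=4, G=2.
So N_AT = 4 and N_GC = 6.
Tm = 2×4 + 4×6 = 32°C

32°C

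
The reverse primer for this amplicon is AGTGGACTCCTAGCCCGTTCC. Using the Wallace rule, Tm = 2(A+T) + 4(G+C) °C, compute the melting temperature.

A=3, G=5, C=8, T=5
A+T = 8, G+C = 13
Tm = 4·13 + 2·8 = 52 + 16 = 68°C

68°C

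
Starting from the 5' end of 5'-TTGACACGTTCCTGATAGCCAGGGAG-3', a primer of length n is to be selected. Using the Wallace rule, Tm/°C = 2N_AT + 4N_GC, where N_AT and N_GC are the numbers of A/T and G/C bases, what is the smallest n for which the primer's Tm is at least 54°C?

n = 19

First 18 bases: TTGACACGTTCCTGATAG → Tm = 52°C (< 54°C)
First 19 bases: TTGACACGTTCCTGATAGC → Tm = 56°C (≥ 54°C)
Each additional base adds 2°C (A/T) or 4°C (G/C), so Tm is non-decreasing in n; n = 19 is the first length to reach 54°C.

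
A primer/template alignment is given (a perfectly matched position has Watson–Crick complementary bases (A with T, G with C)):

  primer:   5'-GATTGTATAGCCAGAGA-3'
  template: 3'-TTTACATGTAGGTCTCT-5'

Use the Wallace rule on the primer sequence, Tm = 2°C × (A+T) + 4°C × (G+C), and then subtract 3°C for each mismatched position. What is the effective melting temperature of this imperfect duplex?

Primer base counts: A=6, T=4, G=5, C=2 → A+T=10, G+C=7
Perfect-match Tm = 2(10) + 4(7) = 20 + 28 = 48°C
Mismatches (positions where the bases are not complementary): 4 (at positions 1, 3, 8, 10)
Effective Tm = 48 − 4×3 = 48 − 12 = 36°C

36°C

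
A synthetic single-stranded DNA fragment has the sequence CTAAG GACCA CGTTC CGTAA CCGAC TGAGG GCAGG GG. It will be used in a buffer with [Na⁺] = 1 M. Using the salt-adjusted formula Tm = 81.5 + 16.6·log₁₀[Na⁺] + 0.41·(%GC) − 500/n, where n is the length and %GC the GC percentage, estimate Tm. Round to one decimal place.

Length n = 37. T=5, G=13, A=9, C=10
G+C = 23, so %GC = 23/37 × 100 = 62.162%
Salt term: 16.6 × (0) = 0
GC term: 0.41 × 62.162 = 25.486; length term: −500/37 = −13.514
Tm = 81.5 + (0) + 25.486 − 13.514 = 93.472 → 93.5°C

93.5°C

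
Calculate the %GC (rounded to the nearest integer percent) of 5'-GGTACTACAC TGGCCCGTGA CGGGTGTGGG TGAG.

C=7, T=7, A=5, G=15
G+C = 15 + 7 = 22 out of 34 bases
%GC = 22/34 × 100 = 64.71% ≈ 65%

65%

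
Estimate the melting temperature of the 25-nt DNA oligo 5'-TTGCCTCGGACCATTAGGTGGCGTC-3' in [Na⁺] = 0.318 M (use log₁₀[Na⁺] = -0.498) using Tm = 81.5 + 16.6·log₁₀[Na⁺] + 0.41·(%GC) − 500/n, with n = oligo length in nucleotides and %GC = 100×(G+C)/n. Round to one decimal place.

77.8°C

Length n = 25. Base counts: A=3, C=7, T=7, G=8
G+C = 15, so %GC = 15/25 × 100 = 60%
Salt term: 16.6 × (-0.498) = -8.267
GC term: 0.41 × 60 = 24.6; length term: −500/25 = −20
Tm = 81.5 + (-8.267) + 24.6 − 20 = 77.833 → 77.8°C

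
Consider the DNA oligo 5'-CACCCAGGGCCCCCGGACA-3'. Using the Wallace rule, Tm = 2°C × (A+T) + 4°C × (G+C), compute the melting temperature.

Counting bases: C=10, A=4, T=0, G=5
AT pairs contribute 4, GC pairs contribute 15.
Tm = 4·15 + 2·4 = 60 + 8 = 68°C

68°C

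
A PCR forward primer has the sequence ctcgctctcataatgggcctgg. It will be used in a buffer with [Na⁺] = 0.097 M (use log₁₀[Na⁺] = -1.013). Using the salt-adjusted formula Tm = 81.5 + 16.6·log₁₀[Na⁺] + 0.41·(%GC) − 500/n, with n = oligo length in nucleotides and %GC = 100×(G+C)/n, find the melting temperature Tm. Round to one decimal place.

66.2°C

Length n = 22. A=3, G=6, C=7, T=6
G+C = 13, so %GC = 13/22 × 100 = 59.091%
Salt term: 16.6 × (-1.013) = -16.816
GC term: 0.41 × 59.091 = 24.227; length term: −500/22 = −22.727
Tm = 81.5 + (-16.816) + 24.227 − 22.727 = 66.184 → 66.2°C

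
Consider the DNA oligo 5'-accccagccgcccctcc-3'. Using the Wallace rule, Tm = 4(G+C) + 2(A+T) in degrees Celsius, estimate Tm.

62°C

T=1, G=2, A=2, C=12
So N_AT = 3 and N_GC = 14.
Tm = 2×3 + 4×14 = 62°C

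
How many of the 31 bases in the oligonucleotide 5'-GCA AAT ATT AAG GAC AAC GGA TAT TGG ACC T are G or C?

12

Base counts: G=7, T=7, C=5, A=12
Total G or C: 7 + 5 = 12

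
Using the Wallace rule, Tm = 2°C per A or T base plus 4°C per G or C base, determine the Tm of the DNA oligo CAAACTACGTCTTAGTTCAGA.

Scanning the sequence gives C=5, T=6, A=7, G=3.
So N_AT = 13 and N_GC = 8.
Tm = 4·8 + 2·13 = 32 + 26 = 58°C

58°C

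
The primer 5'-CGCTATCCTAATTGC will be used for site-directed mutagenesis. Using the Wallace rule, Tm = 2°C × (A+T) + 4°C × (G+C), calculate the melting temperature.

44°C

A=3, G=2, C=5, T=5
AT pairs contribute 8, GC pairs contribute 7.
Tm = 4·7 + 2·8 = 28 + 16 = 44°C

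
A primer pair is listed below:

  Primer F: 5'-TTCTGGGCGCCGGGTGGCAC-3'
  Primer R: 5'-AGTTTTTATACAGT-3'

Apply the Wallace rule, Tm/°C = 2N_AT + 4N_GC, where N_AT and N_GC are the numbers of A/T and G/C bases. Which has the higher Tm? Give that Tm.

Primer F, 70°C

Primer F: A+T=5, G+C=15 → Tm = 2(5)+4(15) = 70°C
Primer R: A+T=11, G+C=3 → Tm = 2(11)+4(3) = 34°C
70°C vs 34°C → primer F is higher.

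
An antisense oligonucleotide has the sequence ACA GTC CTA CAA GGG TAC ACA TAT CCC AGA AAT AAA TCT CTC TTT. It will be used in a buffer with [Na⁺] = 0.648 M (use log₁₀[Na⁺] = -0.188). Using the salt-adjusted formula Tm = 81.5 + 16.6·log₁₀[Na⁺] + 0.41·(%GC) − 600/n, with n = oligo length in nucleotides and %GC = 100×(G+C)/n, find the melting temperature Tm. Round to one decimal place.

Length n = 45. T=12, G=5, A=16, C=12
G+C = 17, so %GC = 17/45 × 100 = 37.778%
Salt term: 16.6 × (-0.188) = -3.121
GC term: 0.41 × 37.778 = 15.489; length term: −600/45 = −13.333
Tm = 81.5 + (-3.121) + 15.489 − 13.333 = 80.535 → 80.5°C

80.5°C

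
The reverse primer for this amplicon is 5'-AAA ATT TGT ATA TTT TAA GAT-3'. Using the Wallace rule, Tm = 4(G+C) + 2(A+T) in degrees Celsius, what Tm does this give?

Counting bases: T=10, G=2, C=0, A=9
A+T = 19, G+C = 2
Tm = 4·2 + 2·19 = 8 + 38 = 46°C

46°C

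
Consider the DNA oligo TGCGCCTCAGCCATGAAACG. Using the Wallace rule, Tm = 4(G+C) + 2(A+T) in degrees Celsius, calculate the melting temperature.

64°C

A=5, T=3, C=7, G=5
A+T = 8, G+C = 12
Tm = 4·12 + 2·8 = 48 + 16 = 64°C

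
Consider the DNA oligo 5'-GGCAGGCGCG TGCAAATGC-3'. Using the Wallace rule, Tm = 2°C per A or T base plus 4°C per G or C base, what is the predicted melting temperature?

64°C

T=2, C=5, A=4, G=8
So N_AT = 6 and N_GC = 13.
Tm = 2×6 + 4×13 = 64°C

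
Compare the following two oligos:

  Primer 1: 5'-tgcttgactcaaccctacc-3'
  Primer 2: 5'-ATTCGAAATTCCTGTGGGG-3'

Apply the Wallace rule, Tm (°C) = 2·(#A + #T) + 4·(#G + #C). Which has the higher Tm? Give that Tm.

Primer 1, 58°C

Primer 1: A+T=9, G+C=10 → Tm = 2(9)+4(10) = 58°C
Primer 2: A+T=10, G+C=9 → Tm = 2(10)+4(9) = 56°C
58°C vs 56°C → primer 1 is higher.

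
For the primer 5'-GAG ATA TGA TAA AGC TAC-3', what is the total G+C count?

6

Base counts: G=4, T=4, A=8, C=2
G+C = 4 + 2 = 6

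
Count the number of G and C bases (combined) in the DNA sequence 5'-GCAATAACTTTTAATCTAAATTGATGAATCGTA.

8

Counting bases: G=4, A=13, C=4, T=12
Total G or C: 4 + 4 = 8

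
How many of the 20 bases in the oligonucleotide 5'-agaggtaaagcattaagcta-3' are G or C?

7

Counting bases: G=5, C=2, T=4, A=9
G+C = 5 + 2 = 7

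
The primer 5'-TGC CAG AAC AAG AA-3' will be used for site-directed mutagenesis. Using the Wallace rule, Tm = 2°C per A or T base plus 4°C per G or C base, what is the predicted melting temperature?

Counting bases: G=3, T=1, C=3, A=7
So N_AT = 8 and N_GC = 6.
Tm = 2(8) + 4(6) = 16 + 24 = 40°C

40°C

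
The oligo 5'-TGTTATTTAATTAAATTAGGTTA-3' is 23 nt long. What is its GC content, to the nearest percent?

G=3, A=8, T=12, C=0
G+C = 3 + 0 = 3 out of 23 bases
%GC = 3/23 × 100 = 13.04% ≈ 13%

13%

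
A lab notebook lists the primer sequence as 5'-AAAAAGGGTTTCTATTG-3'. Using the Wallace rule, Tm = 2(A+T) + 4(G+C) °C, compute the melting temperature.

44°C

Base counts: G=4, T=6, C=1, A=6
So N_AT = 12 and N_GC = 5.
Tm = 4·5 + 2·12 = 20 + 24 = 44°C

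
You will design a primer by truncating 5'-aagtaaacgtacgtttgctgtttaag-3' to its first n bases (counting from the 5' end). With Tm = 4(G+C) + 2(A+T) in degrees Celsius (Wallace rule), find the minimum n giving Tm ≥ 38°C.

First 13 bases: AAGTAAACGTACG → Tm = 36°C (< 38°C)
First 14 bases: AAGTAAACGTACGT → Tm = 38°C (≥ 38°C)
Each additional base adds 2°C (A/T) or 4°C (G/C), so Tm is non-decreasing in n; n = 14 is the first length to reach 38°C.

n = 14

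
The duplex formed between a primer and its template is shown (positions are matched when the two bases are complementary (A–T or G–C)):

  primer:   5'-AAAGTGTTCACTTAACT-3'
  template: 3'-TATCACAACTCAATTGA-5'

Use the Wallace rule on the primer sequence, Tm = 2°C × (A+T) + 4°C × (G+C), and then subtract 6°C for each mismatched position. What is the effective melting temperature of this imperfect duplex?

26°C

Primer base counts: A=6, T=6, G=2, C=3 → A+T=12, G+C=5
Perfect-match Tm = 2(12) + 4(5) = 24 + 20 = 44°C
Mismatches (positions where the bases are not complementary): 3 (at positions 2, 9, 11)
Effective Tm = 44 − 3×6 = 44 − 18 = 26°C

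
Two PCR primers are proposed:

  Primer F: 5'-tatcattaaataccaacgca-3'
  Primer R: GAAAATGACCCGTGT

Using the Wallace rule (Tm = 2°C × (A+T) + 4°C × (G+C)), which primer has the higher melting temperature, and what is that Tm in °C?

Primer F, 52°C

Primer F: A+T=14, G+C=6 → Tm = 2(14)+4(6) = 52°C
Primer R: A+T=8, G+C=7 → Tm = 2(8)+4(7) = 44°C
52°C vs 44°C → primer F is higher.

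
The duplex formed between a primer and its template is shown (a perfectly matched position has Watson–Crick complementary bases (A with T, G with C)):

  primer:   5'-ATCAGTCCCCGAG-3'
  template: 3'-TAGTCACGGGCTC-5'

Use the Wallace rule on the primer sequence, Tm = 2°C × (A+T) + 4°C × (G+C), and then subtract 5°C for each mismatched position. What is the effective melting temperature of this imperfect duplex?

Primer base counts: A=3, T=2, G=3, C=5 → A+T=5, G+C=8
Perfect-match Tm = 2(5) + 4(8) = 10 + 32 = 42°C
Mismatches (positions where the bases are not complementary): 1 (at position 7)
Effective Tm = 42 − 1×5 = 42 − 5 = 37°C

37°C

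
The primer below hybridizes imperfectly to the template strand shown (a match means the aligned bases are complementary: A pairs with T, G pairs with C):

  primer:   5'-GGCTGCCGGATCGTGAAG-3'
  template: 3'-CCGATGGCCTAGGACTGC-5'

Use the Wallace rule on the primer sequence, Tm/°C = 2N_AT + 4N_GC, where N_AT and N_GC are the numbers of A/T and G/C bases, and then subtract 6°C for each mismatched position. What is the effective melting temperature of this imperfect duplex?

42°C

Primer base counts: A=3, T=3, G=8, C=4 → A+T=6, G+C=12
Perfect-match Tm = 2(6) + 4(12) = 12 + 48 = 60°C
Mismatches (positions where the bases are not complementary): 3 (at positions 5, 13, 17)
Effective Tm = 60 − 3×6 = 60 − 18 = 42°C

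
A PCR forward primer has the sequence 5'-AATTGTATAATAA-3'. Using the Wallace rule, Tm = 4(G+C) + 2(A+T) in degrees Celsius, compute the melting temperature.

28°C

Base counts: G=1, A=7, C=0, T=5
A+T = 12, G+C = 1
Tm = 2×12 + 4×1 = 28°C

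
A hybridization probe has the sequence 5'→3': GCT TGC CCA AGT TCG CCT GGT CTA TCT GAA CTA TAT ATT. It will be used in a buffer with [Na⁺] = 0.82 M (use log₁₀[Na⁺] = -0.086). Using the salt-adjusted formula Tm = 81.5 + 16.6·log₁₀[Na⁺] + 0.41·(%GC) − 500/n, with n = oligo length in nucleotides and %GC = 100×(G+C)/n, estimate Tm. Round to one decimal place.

85.1°C

Length n = 39. Scanning the sequence gives A=8, T=14, G=7, C=10.
G+C = 17, so %GC = 17/39 × 100 = 43.59%
Salt term: 16.6 × (-0.086) = -1.428
GC term: 0.41 × 43.59 = 17.872; length term: −500/39 = −12.821
Tm = 81.5 + (-1.428) + 17.872 − 12.821 = 85.123 → 85.1°C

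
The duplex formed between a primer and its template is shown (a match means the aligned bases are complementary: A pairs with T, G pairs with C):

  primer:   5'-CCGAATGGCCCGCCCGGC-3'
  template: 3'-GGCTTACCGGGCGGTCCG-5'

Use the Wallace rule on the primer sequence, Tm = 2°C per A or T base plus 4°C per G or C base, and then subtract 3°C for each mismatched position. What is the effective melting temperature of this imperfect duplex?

Primer base counts: A=2, T=1, G=6, C=9 → A+T=3, G+C=15
Perfect-match Tm = 2(3) + 4(15) = 6 + 60 = 66°C
Mismatches (positions where the bases are not complementary): 1 (at position 15)
Effective Tm = 66 − 1×3 = 66 − 3 = 63°C

63°C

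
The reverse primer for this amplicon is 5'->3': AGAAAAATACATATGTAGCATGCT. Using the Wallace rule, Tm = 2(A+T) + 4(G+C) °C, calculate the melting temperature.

62°C

Base counts: C=3, G=4, A=11, T=6
So N_AT = 17 and N_GC = 7.
Tm = 2×17 + 4×7 = 62°C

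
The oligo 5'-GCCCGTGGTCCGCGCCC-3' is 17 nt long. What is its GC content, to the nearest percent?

88%

Scanning the sequence gives A=0, T=2, C=9, G=6.
G+C = 6 + 9 = 15 out of 17 bases
%GC = 15/17 × 100 = 88.24% ≈ 88%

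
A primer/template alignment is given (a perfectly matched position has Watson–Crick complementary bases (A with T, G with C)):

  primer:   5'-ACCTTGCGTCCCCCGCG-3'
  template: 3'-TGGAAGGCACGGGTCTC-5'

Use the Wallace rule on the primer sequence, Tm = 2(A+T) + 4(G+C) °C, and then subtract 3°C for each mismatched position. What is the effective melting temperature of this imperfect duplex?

Primer base counts: A=1, T=3, G=4, C=9 → A+T=4, G+C=13
Perfect-match Tm = 2(4) + 4(13) = 8 + 52 = 60°C
Mismatches (positions where the bases are not complementary): 4 (at positions 6, 10, 14, 16)
Effective Tm = 60 − 4×3 = 60 − 12 = 48°C

48°C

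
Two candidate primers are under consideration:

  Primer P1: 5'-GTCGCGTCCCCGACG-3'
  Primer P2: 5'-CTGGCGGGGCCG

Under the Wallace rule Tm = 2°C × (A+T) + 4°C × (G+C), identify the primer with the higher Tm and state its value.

Primer P1, 54°C

Primer P1: A+T=3, G+C=12 → Tm = 2(3)+4(12) = 54°C
Primer P2: A+T=1, G+C=11 → Tm = 2(1)+4(11) = 46°C
54°C vs 46°C → primer P1 is higher.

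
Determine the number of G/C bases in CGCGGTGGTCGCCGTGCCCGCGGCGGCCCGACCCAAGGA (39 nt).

32

T=3, G=16, A=4, C=16
G+C = 16 + 16 = 32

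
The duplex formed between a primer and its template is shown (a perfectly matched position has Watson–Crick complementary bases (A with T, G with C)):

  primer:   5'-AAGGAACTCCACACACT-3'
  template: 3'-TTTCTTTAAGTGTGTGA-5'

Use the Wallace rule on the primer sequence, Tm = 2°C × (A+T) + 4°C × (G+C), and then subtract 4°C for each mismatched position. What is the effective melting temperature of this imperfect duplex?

Primer base counts: A=7, T=2, G=2, C=6 → A+T=9, G+C=8
Perfect-match Tm = 2(9) + 4(8) = 18 + 32 = 50°C
Mismatches (positions where the bases are not complementary): 3 (at positions 3, 7, 9)
Effective Tm = 50 − 3×4 = 50 − 12 = 38°C

38°C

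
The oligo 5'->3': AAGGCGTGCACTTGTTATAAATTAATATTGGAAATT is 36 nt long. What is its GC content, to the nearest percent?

28%

A=13, T=13, C=3, G=7
G+C = 7 + 3 = 10 out of 36 bases
%GC = 10/36 × 100 = 27.78% ≈ 28%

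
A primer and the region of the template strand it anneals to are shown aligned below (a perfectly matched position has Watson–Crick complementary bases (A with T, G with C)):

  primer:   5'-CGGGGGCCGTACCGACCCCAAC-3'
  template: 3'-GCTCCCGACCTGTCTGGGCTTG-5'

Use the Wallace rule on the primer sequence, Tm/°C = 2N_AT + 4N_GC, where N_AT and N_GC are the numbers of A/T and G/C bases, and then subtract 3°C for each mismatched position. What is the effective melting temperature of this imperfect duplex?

63°C

Primer base counts: A=4, T=1, G=7, C=10 → A+T=5, G+C=17
Perfect-match Tm = 2(5) + 4(17) = 10 + 68 = 78°C
Mismatches (positions where the bases are not complementary): 5 (at positions 3, 8, 10, 13, 19)
Effective Tm = 78 − 5×3 = 78 − 15 = 63°C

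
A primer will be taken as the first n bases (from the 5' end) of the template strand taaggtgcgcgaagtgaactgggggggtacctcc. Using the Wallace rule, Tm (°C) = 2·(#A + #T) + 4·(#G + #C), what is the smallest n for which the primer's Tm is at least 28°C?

n = 9

First 8 bases: TAAGGTGC → Tm = 24°C (< 28°C)
First 9 bases: TAAGGTGCG → Tm = 28°C (≥ 28°C)
Since every base adds ≥2°C, Tm only increases with n, so the threshold is first crossed at n = 9.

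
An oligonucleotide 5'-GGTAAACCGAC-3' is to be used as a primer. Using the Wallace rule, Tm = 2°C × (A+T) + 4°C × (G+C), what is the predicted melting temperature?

34°C

Scanning the sequence gives C=3, A=4, G=3, T=1.
AT pairs contribute 5, GC pairs contribute 6.
Tm = 2×5 + 4×6 = 34°C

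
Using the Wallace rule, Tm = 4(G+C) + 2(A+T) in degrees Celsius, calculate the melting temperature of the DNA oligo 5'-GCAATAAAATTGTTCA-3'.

A=7, C=2, G=2, T=5
So N_AT = 12 and N_GC = 4.
Tm = 4·4 + 2·12 = 16 + 24 = 40°C

40°C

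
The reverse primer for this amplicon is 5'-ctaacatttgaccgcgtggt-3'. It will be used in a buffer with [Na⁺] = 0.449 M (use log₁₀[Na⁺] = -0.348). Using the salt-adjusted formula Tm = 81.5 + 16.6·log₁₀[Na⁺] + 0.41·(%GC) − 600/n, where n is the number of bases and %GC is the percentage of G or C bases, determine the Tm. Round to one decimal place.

Length n = 20. Counting bases: C=5, T=6, A=4, G=5
G+C = 10, so %GC = 10/20 × 100 = 50%
Salt term: 16.6 × (-0.348) = -5.777
GC term: 0.41 × 50 = 20.5; length term: −600/20 = −30
Tm = 81.5 + (-5.777) + 20.5 − 30 = 66.223 → 66.2°C

66.2°C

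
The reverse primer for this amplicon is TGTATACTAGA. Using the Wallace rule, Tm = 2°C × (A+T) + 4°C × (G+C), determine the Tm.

Base counts: T=4, G=2, A=4, C=1
So N_AT = 8 and N_GC = 3.
Tm = 2(8) + 4(3) = 16 + 12 = 28°C

28°C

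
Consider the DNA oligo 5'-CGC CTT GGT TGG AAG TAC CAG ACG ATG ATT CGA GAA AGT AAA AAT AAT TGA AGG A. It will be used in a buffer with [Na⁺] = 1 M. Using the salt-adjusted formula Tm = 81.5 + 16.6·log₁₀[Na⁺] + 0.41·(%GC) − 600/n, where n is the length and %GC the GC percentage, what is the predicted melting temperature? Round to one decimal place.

87.0°C

Length n = 55. Base counts: T=12, C=7, A=21, G=15
G+C = 22, so %GC = 22/55 × 100 = 40%
Salt term: 16.6 × (0) = 0
GC term: 0.41 × 40 = 16.4; length term: −600/55 = −10.909
Tm = 81.5 + (0) + 16.4 − 10.909 = 86.991 → 87.0°C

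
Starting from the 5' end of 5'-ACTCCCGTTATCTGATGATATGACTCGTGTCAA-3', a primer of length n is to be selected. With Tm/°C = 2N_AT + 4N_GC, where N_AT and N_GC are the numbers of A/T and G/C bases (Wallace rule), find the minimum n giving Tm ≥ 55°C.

n = 20

First 19 bases: ACTCCCGTTATCTGATGAT → Tm = 54°C (< 55°C)
First 20 bases: ACTCCCGTTATCTGATGATA → Tm = 56°C (≥ 55°C)
Each additional base adds 2°C (A/T) or 4°C (G/C), so Tm is non-decreasing in n; n = 20 is the first length to reach 55°C.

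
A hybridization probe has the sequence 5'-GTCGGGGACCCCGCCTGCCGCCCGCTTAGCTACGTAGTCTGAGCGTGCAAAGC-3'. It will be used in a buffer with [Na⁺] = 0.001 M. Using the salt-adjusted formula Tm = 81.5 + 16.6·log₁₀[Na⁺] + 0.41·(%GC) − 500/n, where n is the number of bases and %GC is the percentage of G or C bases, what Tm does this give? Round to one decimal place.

Length n = 53. Scanning the sequence gives A=8, T=9, G=17, C=19.
G+C = 36, so %GC = 36/53 × 100 = 67.925%
Salt term: 16.6 × (-3) = -49.8
GC term: 0.41 × 67.925 = 27.849; length term: −500/53 = −9.434
Tm = 81.5 + (-49.8) + 27.849 − 9.434 = 50.115 → 50.1°C

50.1°C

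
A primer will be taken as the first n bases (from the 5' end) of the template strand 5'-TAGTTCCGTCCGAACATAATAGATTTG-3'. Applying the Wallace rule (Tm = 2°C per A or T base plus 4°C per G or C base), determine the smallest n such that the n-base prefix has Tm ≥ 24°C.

First 7 bases: TAGTTCC → Tm = 20°C (< 24°C)
First 8 bases: TAGTTCCG → Tm = 24°C (≥ 24°C)
Since every base adds ≥2°C, Tm only increases with n, so the threshold is first crossed at n = 8.

n = 8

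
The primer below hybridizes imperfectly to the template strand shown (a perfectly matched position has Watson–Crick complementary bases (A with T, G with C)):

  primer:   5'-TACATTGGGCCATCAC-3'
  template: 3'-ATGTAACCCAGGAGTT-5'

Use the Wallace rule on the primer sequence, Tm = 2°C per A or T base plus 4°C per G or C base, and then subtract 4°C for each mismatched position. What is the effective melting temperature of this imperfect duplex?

36°C

Primer base counts: A=4, T=4, G=3, C=5 → A+T=8, G+C=8
Perfect-match Tm = 2(8) + 4(8) = 16 + 32 = 48°C
Mismatches (positions where the bases are not complementary): 3 (at positions 10, 12, 16)
Effective Tm = 48 − 3×4 = 48 − 12 = 36°C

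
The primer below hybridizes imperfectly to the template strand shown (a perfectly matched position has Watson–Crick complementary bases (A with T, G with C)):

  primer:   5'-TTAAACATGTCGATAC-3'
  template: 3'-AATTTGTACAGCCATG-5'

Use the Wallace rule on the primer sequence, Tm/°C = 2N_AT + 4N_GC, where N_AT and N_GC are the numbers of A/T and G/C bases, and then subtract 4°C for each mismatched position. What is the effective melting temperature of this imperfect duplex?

38°C

Primer base counts: A=6, T=5, G=2, C=3 → A+T=11, G+C=5
Perfect-match Tm = 2(11) + 4(5) = 22 + 20 = 42°C
Mismatches (positions where the bases are not complementary): 1 (at position 13)
Effective Tm = 42 − 1×4 = 42 − 4 = 38°C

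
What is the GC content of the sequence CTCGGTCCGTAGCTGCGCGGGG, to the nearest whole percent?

77%

C=7, A=1, G=10, T=4
G+C = 10 + 7 = 17 out of 22 bases
%GC = 17/22 × 100 = 77.27% ≈ 77%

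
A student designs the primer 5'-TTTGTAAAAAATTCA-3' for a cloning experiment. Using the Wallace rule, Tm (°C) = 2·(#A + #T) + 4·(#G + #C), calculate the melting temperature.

Counting bases: G=1, T=6, C=1, A=7
So N_AT = 13 and N_GC = 2.
Tm = 4·2 + 2·13 = 8 + 26 = 34°C

34°C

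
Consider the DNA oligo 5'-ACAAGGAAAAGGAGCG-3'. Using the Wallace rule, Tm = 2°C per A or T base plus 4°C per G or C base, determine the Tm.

48°C

Scanning the sequence gives C=2, A=8, G=6, T=0.
AT pairs contribute 8, GC pairs contribute 8.
Tm = 4·8 + 2·8 = 32 + 16 = 48°C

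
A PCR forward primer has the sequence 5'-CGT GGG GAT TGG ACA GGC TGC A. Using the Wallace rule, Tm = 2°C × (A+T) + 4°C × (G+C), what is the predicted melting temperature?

72°C

Counting bases: T=4, G=10, A=4, C=4
A+T = 8, G+C = 14
Tm = 4·14 + 2·8 = 56 + 16 = 72°C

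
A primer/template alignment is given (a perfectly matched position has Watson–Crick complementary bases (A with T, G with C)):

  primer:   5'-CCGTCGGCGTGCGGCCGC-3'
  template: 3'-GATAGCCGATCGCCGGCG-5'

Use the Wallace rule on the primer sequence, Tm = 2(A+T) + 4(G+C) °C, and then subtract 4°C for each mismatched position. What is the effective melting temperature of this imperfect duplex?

52°C

Primer base counts: A=0, T=2, G=8, C=8 → A+T=2, G+C=16
Perfect-match Tm = 2(2) + 4(16) = 4 + 64 = 68°C
Mismatches (positions where the bases are not complementary): 4 (at positions 2, 3, 9, 10)
Effective Tm = 68 − 4×4 = 68 − 16 = 52°C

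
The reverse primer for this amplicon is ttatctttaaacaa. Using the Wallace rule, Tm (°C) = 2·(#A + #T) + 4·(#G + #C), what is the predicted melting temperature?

Counting bases: T=6, A=6, G=0, C=2
A+T = 12, G+C = 2
Tm = 2(12) + 4(2) = 24 + 8 = 32°C

32°C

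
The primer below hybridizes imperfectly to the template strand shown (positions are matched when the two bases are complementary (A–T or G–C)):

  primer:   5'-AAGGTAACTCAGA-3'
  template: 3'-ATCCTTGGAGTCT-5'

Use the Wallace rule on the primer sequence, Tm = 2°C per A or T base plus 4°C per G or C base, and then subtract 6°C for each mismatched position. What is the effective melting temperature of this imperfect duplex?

18°C

Primer base counts: A=6, T=2, G=3, C=2 → A+T=8, G+C=5
Perfect-match Tm = 2(8) + 4(5) = 16 + 20 = 36°C
Mismatches (positions where the bases are not complementary): 3 (at positions 1, 5, 7)
Effective Tm = 36 − 3×6 = 36 − 18 = 18°C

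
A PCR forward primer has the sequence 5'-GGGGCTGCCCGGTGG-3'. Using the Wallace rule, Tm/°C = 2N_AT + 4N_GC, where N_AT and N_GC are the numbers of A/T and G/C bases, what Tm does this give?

Scanning the sequence gives T=2, C=4, G=9, A=0.
AT pairs contribute 2, GC pairs contribute 13.
Tm = 4·13 + 2·2 = 52 + 4 = 56°C

56°C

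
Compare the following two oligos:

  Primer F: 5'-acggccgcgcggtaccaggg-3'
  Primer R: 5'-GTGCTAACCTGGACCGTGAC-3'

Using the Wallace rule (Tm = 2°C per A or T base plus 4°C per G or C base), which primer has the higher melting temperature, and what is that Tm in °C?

Primer F, 72°C

Primer F: A+T=4, G+C=16 → Tm = 2(4)+4(16) = 72°C
Primer R: A+T=8, G+C=12 → Tm = 2(8)+4(12) = 64°C
72°C vs 64°C → primer F is higher.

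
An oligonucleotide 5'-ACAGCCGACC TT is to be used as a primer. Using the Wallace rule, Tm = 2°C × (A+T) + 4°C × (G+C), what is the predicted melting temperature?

Scanning the sequence gives T=2, A=3, C=5, G=2.
A+T = 5, G+C = 7
Tm = 4·7 + 2·5 = 28 + 10 = 38°C

38°C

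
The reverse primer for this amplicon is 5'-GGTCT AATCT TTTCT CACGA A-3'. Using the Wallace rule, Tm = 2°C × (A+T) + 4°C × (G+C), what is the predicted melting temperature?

58°C

Scanning the sequence gives T=8, G=3, A=5, C=5.
So N_AT = 13 and N_GC = 8.
Tm = 2(13) + 4(8) = 26 + 32 = 58°C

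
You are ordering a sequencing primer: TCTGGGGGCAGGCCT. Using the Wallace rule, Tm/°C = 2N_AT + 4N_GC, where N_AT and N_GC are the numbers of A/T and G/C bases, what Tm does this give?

52°C

A=1, G=7, T=3, C=4
AT pairs contribute 4, GC pairs contribute 11.
Tm = 4·11 + 2·4 = 44 + 8 = 52°C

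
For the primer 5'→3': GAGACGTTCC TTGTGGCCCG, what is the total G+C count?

13

A=2, G=7, T=5, C=6
G+C = 7 + 6 = 13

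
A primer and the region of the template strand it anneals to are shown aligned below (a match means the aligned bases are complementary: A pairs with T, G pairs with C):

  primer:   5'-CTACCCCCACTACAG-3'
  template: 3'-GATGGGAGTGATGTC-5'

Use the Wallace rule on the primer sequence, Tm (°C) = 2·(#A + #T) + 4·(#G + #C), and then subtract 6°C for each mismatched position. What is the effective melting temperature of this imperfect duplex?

Primer base counts: A=4, T=2, G=1, C=8 → A+T=6, G+C=9
Perfect-match Tm = 2(6) + 4(9) = 12 + 36 = 48°C
Mismatches (positions where the bases are not complementary): 1 (at position 7)
Effective Tm = 48 − 1×6 = 48 − 6 = 42°C

42°C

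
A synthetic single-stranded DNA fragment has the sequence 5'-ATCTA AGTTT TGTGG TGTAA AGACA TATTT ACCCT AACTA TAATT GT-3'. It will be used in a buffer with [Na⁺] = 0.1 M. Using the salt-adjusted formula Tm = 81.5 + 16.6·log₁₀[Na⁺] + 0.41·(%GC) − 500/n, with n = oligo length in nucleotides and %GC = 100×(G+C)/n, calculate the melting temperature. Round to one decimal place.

65.6°C

Length n = 47. A=15, G=7, C=6, T=19
G+C = 13, so %GC = 13/47 × 100 = 27.66%
Salt term: 16.6 × (-1) = -16.6
GC term: 0.41 × 27.66 = 11.341; length term: −500/47 = −10.638
Tm = 81.5 + (-16.6) + 11.341 − 10.638 = 65.603 → 65.6°C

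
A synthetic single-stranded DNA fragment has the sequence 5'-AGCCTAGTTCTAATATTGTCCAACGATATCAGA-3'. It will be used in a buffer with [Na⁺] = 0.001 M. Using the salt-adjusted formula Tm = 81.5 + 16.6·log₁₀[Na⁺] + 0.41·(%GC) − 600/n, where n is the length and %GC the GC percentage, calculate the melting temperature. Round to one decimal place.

28.4°C

Length n = 33. Counting bases: C=7, A=11, T=10, G=5
G+C = 12, so %GC = 12/33 × 100 = 36.364%
Salt term: 16.6 × (-3) = -49.8
GC term: 0.41 × 36.364 = 14.909; length term: −600/33 = −18.182
Tm = 81.5 + (-49.8) + 14.909 − 18.182 = 28.427 → 28.4°C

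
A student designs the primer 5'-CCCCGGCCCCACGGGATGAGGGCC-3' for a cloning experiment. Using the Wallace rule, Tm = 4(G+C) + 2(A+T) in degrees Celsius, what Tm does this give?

88°C

T=1, C=11, G=9, A=3
AT pairs contribute 4, GC pairs contribute 20.
Tm = 2(4) + 4(20) = 8 + 80 = 88°C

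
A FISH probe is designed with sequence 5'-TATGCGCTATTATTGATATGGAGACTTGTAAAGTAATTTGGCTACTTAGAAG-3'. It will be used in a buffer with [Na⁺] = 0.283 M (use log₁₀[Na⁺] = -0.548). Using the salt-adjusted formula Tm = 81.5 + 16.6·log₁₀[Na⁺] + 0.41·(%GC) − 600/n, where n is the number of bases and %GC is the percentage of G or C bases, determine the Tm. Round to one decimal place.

74.3°C

Length n = 52. Scanning the sequence gives A=16, T=19, G=12, C=5.
G+C = 17, so %GC = 17/52 × 100 = 32.692%
Salt term: 16.6 × (-0.548) = -9.097
GC term: 0.41 × 32.692 = 13.404; length term: −600/52 = −11.538
Tm = 81.5 + (-9.097) + 13.404 − 11.538 = 74.269 → 74.3°C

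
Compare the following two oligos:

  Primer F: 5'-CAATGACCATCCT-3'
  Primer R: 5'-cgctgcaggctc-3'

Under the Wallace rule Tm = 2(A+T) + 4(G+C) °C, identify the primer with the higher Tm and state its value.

Primer F: A+T=7, G+C=6 → Tm = 2(7)+4(6) = 38°C
Primer R: A+T=3, G+C=9 → Tm = 2(3)+4(9) = 42°C
38°C vs 42°C → primer R is higher.

Primer R, 42°C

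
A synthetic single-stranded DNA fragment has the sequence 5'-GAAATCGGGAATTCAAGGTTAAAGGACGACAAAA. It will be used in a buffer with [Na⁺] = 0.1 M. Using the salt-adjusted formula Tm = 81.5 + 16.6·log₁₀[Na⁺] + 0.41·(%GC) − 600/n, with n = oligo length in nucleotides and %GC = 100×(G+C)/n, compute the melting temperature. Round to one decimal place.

Length n = 34. Base counts: C=4, G=9, A=16, T=5
G+C = 13, so %GC = 13/34 × 100 = 38.235%
Salt term: 16.6 × (-1) = -16.6
GC term: 0.41 × 38.235 = 15.676; length term: −600/34 = −17.647
Tm = 81.5 + (-16.6) + 15.676 − 17.647 = 62.929 → 62.9°C

62.9°C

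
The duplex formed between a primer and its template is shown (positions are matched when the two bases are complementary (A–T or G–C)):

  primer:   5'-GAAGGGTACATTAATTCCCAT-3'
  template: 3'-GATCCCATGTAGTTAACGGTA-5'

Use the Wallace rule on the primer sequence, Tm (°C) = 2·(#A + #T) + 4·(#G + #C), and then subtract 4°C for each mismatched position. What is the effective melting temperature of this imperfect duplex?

42°C

Primer base counts: A=7, T=6, G=4, C=4 → A+T=13, G+C=8
Perfect-match Tm = 2(13) + 4(8) = 26 + 32 = 58°C
Mismatches (positions where the bases are not complementary): 4 (at positions 1, 2, 12, 17)
Effective Tm = 58 − 4×4 = 58 − 16 = 42°C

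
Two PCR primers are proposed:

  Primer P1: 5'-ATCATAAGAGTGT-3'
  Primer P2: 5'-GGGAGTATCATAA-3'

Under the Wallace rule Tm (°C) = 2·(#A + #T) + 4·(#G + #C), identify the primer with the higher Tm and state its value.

Primer P2, 36°C

Primer P1: A+T=9, G+C=4 → Tm = 2(9)+4(4) = 34°C
Primer P2: A+T=8, G+C=5 → Tm = 2(8)+4(5) = 36°C
34°C vs 36°C → primer P2 is higher.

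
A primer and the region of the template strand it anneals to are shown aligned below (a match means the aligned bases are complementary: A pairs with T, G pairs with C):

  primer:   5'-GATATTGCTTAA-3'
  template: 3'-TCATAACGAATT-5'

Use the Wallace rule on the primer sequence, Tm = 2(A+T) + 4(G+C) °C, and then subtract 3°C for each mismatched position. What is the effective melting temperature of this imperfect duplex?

Primer base counts: A=4, T=5, G=2, C=1 → A+T=9, G+C=3
Perfect-match Tm = 2(9) + 4(3) = 18 + 12 = 30°C
Mismatches (positions where the bases are not complementary): 2 (at positions 1, 2)
Effective Tm = 30 − 2×3 = 30 − 6 = 24°C

24°C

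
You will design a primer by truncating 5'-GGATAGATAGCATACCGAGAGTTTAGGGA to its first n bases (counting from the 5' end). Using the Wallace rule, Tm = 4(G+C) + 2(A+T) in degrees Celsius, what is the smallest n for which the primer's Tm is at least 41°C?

n = 15

First 14 bases: GGATAGATAGCATA → Tm = 38°C (< 41°C)
First 15 bases: GGATAGATAGCATAC → Tm = 42°C (≥ 41°C)
Each additional base adds 2°C (A/T) or 4°C (G/C), so Tm is non-decreasing in n; n = 15 is the first length to reach 41°C.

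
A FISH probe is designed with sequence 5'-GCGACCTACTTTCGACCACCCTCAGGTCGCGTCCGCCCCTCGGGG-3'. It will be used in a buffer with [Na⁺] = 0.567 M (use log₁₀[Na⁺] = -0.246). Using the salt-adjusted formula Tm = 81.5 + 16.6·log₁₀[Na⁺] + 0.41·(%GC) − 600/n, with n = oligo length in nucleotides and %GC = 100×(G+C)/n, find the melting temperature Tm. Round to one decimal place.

Length n = 45. Scanning the sequence gives C=20, A=5, T=8, G=12.
G+C = 32, so %GC = 32/45 × 100 = 71.111%
Salt term: 16.6 × (-0.246) = -4.084
GC term: 0.41 × 71.111 = 29.156; length term: −600/45 = −13.333
Tm = 81.5 + (-4.084) + 29.156 − 13.333 = 93.239 → 93.2°C

93.2°C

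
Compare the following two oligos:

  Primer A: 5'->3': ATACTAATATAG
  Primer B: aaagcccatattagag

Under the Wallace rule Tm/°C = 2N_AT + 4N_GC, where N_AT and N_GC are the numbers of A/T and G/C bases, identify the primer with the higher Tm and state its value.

Primer A: A+T=10, G+C=2 → Tm = 2(10)+4(2) = 28°C
Primer B: A+T=10, G+C=6 → Tm = 2(10)+4(6) = 44°C
28°C vs 44°C → primer B is higher.

Primer B, 44°C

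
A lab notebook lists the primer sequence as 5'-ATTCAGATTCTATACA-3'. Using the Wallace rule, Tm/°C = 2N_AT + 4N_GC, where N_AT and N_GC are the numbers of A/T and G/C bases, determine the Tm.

Base counts: A=6, C=3, T=6, G=1
So N_AT = 12 and N_GC = 4.
Tm = 4·4 + 2·12 = 16 + 24 = 40°C

40°C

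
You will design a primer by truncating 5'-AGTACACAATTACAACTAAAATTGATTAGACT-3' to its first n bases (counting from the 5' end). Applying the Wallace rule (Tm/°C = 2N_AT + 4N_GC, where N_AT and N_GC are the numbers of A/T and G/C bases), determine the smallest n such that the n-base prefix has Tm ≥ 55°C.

n = 23

First 22 bases: AGTACACAATTACAACTAAAAT → Tm = 54°C (< 55°C)
First 23 bases: AGTACACAATTACAACTAAAATT → Tm = 56°C (≥ 55°C)
Each additional base adds 2°C (A/T) or 4°C (G/C), so Tm is non-decreasing in n; n = 23 is the first length to reach 55°C.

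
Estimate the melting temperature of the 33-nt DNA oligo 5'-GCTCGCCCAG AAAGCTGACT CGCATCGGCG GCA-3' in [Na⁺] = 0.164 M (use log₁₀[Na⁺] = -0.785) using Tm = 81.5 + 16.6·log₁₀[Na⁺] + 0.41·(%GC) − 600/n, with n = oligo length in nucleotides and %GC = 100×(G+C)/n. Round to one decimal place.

Length n = 33. Counting bases: A=7, T=4, C=12, G=10
G+C = 22, so %GC = 22/33 × 100 = 66.667%
Salt term: 16.6 × (-0.785) = -13.031
GC term: 0.41 × 66.667 = 27.333; length term: −600/33 = −18.182
Tm = 81.5 + (-13.031) + 27.333 − 18.182 = 77.62 → 77.6°C

77.6°C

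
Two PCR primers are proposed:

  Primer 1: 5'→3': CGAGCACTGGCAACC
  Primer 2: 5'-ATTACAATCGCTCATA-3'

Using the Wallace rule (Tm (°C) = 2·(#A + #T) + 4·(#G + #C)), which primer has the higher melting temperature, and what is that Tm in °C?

Primer 1: A+T=5, G+C=10 → Tm = 2(5)+4(10) = 50°C
Primer 2: A+T=11, G+C=5 → Tm = 2(11)+4(5) = 42°C
50°C vs 42°C → primer 1 is higher.

Primer 1, 50°C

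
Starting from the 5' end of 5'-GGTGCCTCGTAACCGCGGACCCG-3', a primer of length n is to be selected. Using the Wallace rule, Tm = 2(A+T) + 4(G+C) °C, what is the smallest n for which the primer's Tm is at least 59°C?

First 17 bases: GGTGCCTCGTAACCGCG → Tm = 58°C (< 59°C)
First 18 bases: GGTGCCTCGTAACCGCGG → Tm = 62°C (≥ 59°C)
Each additional base adds 2°C (A/T) or 4°C (G/C), so Tm is non-decreasing in n; n = 18 is the first length to reach 59°C.

n = 18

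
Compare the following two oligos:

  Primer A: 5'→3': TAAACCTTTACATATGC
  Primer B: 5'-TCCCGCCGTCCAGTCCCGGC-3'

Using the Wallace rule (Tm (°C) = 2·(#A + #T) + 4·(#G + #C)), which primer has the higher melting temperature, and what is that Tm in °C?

Primer B, 72°C

Primer A: A+T=12, G+C=5 → Tm = 2(12)+4(5) = 44°C
Primer B: A+T=4, G+C=16 → Tm = 2(4)+4(16) = 72°C
44°C vs 72°C → primer B is higher.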